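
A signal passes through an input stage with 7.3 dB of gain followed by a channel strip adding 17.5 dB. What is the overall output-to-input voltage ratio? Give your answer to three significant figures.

Net gain = 7.3 + 17.5 = 24.8 dB.
Voltage ratio = 10^(24.8/20) = 17.4.

17.4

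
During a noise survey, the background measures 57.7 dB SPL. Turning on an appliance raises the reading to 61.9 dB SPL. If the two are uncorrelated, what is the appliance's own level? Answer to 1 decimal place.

Subtract intensities: L_src = 10·log₁₀(10^(L_total/10) − 10^(L_bg/10)).
L_src = 10·log₁₀(10^(61.9/10) − 10^(57.7/10)) = 10·log₁₀(960000) = 59.8 dB SPL.

59.8 dB SPL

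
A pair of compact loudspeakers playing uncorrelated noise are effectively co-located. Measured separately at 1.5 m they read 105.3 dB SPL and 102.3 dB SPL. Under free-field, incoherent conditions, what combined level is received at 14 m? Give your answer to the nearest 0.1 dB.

87.7 dB SPL

Combined at 1.5 m: 10·log₁₀(10^(105.3/10)+10^(102.3/10)) = 107.06 dB SPL.
Then apply −20·log₁₀(14/1.5) = -19.40 dB → 87.7 dB SPL.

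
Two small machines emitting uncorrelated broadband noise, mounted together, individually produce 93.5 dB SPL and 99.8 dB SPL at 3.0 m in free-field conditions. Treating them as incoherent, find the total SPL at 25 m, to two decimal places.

Combined at 3.0 m: 10·log₁₀(10^(93.5/10)+10^(99.8/10)) = 100.715 dB SPL.
Then apply −20·log₁₀(25/3.0) = -18.416 dB → 82.30 dB SPL.

82.30 dB SPL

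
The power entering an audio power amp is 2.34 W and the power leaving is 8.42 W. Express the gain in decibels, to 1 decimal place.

For a power ratio, dB = 10·log₁₀(P₂/P₁).
10·log₁₀(8.42/2.34) = 10·log₁₀(3.598) = 5.6 dB.

5.6 dB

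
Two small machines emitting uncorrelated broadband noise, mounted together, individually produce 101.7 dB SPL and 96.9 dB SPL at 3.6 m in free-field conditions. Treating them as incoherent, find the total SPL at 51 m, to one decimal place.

79.9 dB SPL

Combined at 3.6 m: 10·log₁₀(10^(101.7/10)+10^(96.9/10)) = 102.94 dB SPL.
Then apply −20·log₁₀(51/3.6) = -23.03 dB → 79.9 dB SPL.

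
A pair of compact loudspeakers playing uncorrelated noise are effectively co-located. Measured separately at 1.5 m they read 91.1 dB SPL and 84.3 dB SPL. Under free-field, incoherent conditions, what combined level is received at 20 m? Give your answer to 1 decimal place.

Combined at 1.5 m: 10·log₁₀(10^(91.1/10)+10^(84.3/10)) = 91.92 dB SPL.
Then apply −20·log₁₀(20/1.5) = -22.50 dB → 69.4 dB SPL.

69.4 dB SPL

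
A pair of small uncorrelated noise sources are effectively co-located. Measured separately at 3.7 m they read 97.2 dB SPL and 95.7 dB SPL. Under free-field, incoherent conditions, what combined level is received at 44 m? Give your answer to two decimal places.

78.02 dB SPL

Combined at 3.7 m: 10·log₁₀(10^(97.2/10)+10^(95.7/10)) = 99.525 dB SPL.
Then apply −20·log₁₀(44/3.7) = -21.505 dB → 78.02 dB SPL.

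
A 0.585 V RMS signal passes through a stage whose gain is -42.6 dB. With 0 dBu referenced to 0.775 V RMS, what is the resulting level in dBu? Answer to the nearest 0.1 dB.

Input level: 20·log₁₀(0.585/0.775) = -2.44 dBu.
Output: -2.44 − 42.6 = -45.0 dBu.

-45.0 dBu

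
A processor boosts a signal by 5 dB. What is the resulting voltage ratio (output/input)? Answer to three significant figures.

Voltage ratio = 10^(dB/20).
10^(5/20) = 10^(0.2500) = 1.78.

1.78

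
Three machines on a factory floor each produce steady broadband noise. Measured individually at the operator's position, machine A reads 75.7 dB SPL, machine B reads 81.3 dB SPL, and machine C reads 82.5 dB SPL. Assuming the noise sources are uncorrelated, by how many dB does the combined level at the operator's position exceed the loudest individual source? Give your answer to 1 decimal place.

2.9 dB

Uncorrelated sources add in intensity (power), not in dB.
L_total = 10·log₁₀(10^(75.7/10) + 10^(81.3/10) + 10^(82.5/10)) = 85.44 dB SPL.
Excess over the loudest (82.5 dB): 85.44 − 82.5 = 2.9 dB.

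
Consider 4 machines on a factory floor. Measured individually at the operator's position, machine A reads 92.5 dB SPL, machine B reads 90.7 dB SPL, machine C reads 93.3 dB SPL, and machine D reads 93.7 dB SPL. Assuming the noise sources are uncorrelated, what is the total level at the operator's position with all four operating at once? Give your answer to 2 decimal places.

Incoherent sources sum as intensities:
L_total = 10·log₁₀(10^(92.5/10) + 10^(90.7/10) + 10^(93.3/10) + 10^(93.7/10)) = 10·log₁₀(7435000000) = 98.71 dB SPL.

98.71 dB SPL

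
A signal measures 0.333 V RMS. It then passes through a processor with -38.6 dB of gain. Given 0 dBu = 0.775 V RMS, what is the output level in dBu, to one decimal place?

Input level: 20·log₁₀(0.333/0.775) = -7.34 dBu.
Output: -7.34 − 38.6 = -45.9 dBu.

-45.9 dBu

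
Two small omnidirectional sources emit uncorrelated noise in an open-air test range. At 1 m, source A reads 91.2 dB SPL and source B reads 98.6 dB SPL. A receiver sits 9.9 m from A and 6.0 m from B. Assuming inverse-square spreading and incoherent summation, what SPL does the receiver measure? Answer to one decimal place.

83.3 dB SPL

At the listener: L_A = 91.2 − 20·log₁₀(9.9) = 71.29 dB; L_B = 98.6 − 20·log₁₀(6.0) = 83.04 dB.
Combined: 10·log₁₀(10^(71.29/10)+10^(83.04/10)) = 83.3 dB SPL.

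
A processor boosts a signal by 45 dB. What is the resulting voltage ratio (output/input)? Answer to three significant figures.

Voltage ratio = 10^(dB/20).
10^(45/20) = 10^(2.250) = 178.

178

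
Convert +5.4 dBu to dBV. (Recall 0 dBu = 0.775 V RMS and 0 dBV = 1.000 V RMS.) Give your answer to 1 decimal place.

+3.2 dBV

The offset between the scales is 20·log₁₀(0.775/1.000) = −2.214 dB.
So dBV = +5.4 − 2.214 = +3.2 dBV.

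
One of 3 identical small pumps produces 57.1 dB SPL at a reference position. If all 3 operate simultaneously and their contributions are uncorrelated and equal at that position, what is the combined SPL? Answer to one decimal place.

3 equal incoherent sources raise the level by 10·log₁₀(3) = 4.77 dB.
L_total = 57.1 + 4.77 = 61.9 dB SPL.

61.9 dB SPL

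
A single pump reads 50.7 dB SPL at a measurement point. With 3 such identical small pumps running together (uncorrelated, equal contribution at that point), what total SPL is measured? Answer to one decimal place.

55.5 dB SPL

3 equal incoherent sources raise the level by 10·log₁₀(3) = 4.77 dB.
L_total = 50.7 + 4.77 = 55.5 dB SPL.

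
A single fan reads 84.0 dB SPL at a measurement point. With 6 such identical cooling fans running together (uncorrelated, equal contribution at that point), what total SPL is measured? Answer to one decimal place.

91.8 dB SPL

6 equal incoherent sources raise the level by 10·log₁₀(6) = 7.78 dB.
L_total = 84.0 + 7.78 = 91.8 dB SPL.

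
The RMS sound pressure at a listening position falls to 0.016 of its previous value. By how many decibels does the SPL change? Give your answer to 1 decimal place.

-35.9 dB

SPL change from a pressure ratio uses the 20·log₁₀ form:
20·log₁₀(0.016) = -35.9 dB.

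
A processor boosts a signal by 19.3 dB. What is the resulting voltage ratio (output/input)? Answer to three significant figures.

9.23

Voltage ratio = 10^(dB/20).
10^(19.3/20) = 10^(0.9650) = 9.23.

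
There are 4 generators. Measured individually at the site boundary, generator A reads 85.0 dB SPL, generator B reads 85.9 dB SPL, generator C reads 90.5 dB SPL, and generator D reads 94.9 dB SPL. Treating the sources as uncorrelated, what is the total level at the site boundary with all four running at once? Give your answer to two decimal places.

96.92 dB SPL

Add the sources as powers (linear), then convert back to dB:
L_total = 10·log₁₀(10^(85.0/10) + 10^(85.9/10) + 10^(90.5/10) + 10^(94.9/10)) = 10·log₁₀(4918000000) = 96.92 dB SPL.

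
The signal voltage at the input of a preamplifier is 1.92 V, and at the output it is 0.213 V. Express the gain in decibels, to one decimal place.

-19.1 dB

Voltage is an amplitude quantity, so gain = 20·log₁₀(V_out/V_in).
20·log₁₀(0.213/1.92) = 20·log₁₀(0.1109) = -19.1 dB.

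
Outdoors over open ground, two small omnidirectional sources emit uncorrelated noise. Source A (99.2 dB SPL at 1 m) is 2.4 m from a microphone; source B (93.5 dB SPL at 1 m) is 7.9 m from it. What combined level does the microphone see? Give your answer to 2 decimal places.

91.70 dB SPL

At the listener: L_A = 99.2 − 20·log₁₀(2.4) = 91.596 dB; L_B = 93.5 − 20·log₁₀(7.9) = 75.547 dB.
Combined: 10·log₁₀(10^(91.596/10)+10^(75.547/10)) = 91.70 dB SPL.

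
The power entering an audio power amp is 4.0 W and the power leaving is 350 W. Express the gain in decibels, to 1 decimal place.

Power ratio → dB uses the 10·log₁₀ form:
10·log₁₀(350/4.0) = 10·log₁₀(87.50) = 19.4 dB.

19.4 dB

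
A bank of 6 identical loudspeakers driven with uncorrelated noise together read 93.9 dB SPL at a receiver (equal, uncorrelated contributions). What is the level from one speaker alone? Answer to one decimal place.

6 equal incoherent sources add 10·log₁₀(6) = 7.78 dB over one source.
L_one = 93.9 − 7.78 = 86.1 dB SPL.

86.1 dB SPL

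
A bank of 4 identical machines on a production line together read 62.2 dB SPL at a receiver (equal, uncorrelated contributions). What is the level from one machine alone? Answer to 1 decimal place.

4 equal incoherent sources add 10·log₁₀(4) = 6.02 dB over one source.
L_one = 62.2 − 6.02 = 56.2 dB SPL.

56.2 dB SPL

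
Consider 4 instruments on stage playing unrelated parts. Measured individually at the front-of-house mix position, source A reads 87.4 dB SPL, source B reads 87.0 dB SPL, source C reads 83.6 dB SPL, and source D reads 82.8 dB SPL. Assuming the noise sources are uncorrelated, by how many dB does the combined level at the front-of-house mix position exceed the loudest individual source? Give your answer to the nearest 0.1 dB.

Add the sources as powers (linear), then convert back to dB:
L_total = 10·log₁₀(10^(87.4/10) + 10^(87.0/10) + 10^(83.6/10) + 10^(82.8/10)) = 91.67 dB SPL.
Excess over the loudest (87.4 dB): 91.67 − 87.4 = 4.3 dB.

4.3 dB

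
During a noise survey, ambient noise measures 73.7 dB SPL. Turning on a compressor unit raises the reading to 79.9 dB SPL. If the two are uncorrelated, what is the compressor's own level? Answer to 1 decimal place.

78.7 dB SPL

Remove the background by subtracting linear intensities:
L_src = 10·log₁₀(10^(79.9/10) − 10^(73.7/10)) = 10·log₁₀(74280000) = 78.7 dB SPL.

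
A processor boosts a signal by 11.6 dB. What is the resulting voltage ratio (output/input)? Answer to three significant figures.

3.80

Voltage ratio = 10^(dB/20).
10^(11.6/20) = 10^(0.5800) = 3.80.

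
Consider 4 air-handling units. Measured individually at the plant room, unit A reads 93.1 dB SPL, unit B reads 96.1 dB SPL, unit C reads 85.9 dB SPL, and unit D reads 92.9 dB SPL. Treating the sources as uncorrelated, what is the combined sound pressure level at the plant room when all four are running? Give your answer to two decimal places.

Add the sources as powers (linear), then convert back to dB:
L_total = 10·log₁₀(10^(93.1/10) + 10^(96.1/10) + 10^(85.9/10) + 10^(92.9/10)) = 10·log₁₀(8454000000) = 99.27 dB SPL.

99.27 dB SPL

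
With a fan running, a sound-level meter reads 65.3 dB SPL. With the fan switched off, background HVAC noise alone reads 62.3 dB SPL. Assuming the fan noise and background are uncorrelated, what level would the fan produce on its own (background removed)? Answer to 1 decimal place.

Remove the background by subtracting linear intensities:
L_src = 10·log₁₀(10^(65.3/10) − 10^(62.3/10)) = 10·log₁₀(1690000) = 62.3 dB SPL.

62.3 dB SPL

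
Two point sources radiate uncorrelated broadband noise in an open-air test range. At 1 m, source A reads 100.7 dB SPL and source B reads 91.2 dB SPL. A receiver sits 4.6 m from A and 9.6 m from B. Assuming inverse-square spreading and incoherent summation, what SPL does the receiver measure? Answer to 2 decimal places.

87.56 dB SPL

At the listener: L_A = 100.7 − 20·log₁₀(4.6) = 87.445 dB; L_B = 91.2 − 20·log₁₀(9.6) = 71.555 dB.
Combined: 10·log₁₀(10^(87.445/10)+10^(71.555/10)) = 87.56 dB SPL.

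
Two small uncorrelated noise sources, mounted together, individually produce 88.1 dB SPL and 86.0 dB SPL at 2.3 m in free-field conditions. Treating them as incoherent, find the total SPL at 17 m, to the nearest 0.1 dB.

72.8 dB SPL

Combined at 2.3 m: 10·log₁₀(10^(88.1/10)+10^(86.0/10)) = 90.19 dB SPL.
Then apply −20·log₁₀(17/2.3) = -17.37 dB → 72.8 dB SPL.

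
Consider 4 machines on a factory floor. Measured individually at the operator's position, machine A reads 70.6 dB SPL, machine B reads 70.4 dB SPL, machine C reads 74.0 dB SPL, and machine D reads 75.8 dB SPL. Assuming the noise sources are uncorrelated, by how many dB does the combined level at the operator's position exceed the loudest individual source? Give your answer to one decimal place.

Uncorrelated sources add in intensity (power), not in dB.
L_total = 10·log₁₀(10^(70.6/10) + 10^(70.4/10) + 10^(74.0/10) + 10^(75.8/10)) = 79.32 dB SPL.
Excess over the loudest (75.8 dB): 79.32 − 75.8 = 3.5 dB.

3.5 dB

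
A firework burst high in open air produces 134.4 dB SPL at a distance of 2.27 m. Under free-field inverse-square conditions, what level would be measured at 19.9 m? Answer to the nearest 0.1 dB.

Free-field point source: level drops by 20·log₁₀ of the distance ratio.
ΔL = −20·log₁₀(19.9/2.27) = -18.86 dB, so L₂ = 134.4 + (-18.86) = 115.5 dB SPL.

115.5 dB SPL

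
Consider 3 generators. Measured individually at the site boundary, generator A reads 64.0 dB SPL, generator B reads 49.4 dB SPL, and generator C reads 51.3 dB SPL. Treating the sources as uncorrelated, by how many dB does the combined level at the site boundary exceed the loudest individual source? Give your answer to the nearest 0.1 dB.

0.4 dB

Incoherent sources sum as intensities:
L_total = 10·log₁₀(10^(64.0/10) + 10^(49.4/10) + 10^(51.3/10)) = 64.37 dB SPL.
Excess over the loudest (64.0 dB): 64.37 − 64.0 = 0.4 dB.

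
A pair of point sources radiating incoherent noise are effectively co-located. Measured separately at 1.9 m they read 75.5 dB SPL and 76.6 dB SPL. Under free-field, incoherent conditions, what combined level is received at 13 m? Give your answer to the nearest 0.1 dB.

Combined at 1.9 m: 10·log₁₀(10^(75.5/10)+10^(76.6/10)) = 79.10 dB SPL.
Then apply −20·log₁₀(13/1.9) = -16.70 dB → 62.4 dB SPL.

62.4 dB SPL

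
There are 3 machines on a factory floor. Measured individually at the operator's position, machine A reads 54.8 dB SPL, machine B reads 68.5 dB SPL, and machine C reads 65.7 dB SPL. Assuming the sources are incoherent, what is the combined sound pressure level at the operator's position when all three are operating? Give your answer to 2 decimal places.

70.45 dB SPL

Incoherent sources sum as intensities:
L_total = 10·log₁₀(10^(54.8/10) + 10^(68.5/10) + 10^(65.7/10)) = 10·log₁₀(11100000) = 70.45 dB SPL.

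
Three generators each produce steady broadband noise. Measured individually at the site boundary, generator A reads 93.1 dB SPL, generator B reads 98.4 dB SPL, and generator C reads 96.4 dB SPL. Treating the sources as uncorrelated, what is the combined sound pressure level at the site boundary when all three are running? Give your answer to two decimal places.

Add the sources as powers (linear), then convert back to dB:
L_total = 10·log₁₀(10^(93.1/10) + 10^(98.4/10) + 10^(96.4/10)) = 10·log₁₀(13325000000) = 101.25 dB SPL.

101.25 dB SPL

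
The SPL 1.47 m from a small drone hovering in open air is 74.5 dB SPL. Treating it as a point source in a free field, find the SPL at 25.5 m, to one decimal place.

Free-field point source: level drops by 20·log₁₀ of the distance ratio.
ΔL = −20·log₁₀(25.5/1.47) = -24.78 dB, so L₂ = 74.5 + (-24.78) = 49.7 dB SPL.

49.7 dB SPL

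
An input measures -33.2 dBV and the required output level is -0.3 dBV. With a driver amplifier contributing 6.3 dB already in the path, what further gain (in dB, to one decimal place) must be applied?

26.6 dB

The required make-up gain is the shortfall in the dB sum.
G = -0.3 − (-33.2) − 6.3 = 26.6 dB.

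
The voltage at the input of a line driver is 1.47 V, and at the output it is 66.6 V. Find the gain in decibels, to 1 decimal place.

33.1 dB

Voltage is an amplitude quantity, so gain = 20·log₁₀(V_out/V_in).
20·log₁₀(66.6/1.47) = 20·log₁₀(45.31) = 33.1 dB.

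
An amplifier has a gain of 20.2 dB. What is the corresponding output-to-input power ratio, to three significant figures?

Power ratio = 10^(dB/10).
10^(20.2/10) = 10^(2.020) = 105.

105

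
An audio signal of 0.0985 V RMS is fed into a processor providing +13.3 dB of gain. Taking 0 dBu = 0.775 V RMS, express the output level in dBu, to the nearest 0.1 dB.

-4.6 dBu

Input level: 20·log₁₀(0.0985/0.775) = -17.92 dBu.
Output: -17.92 + 13.3 = -4.6 dBu.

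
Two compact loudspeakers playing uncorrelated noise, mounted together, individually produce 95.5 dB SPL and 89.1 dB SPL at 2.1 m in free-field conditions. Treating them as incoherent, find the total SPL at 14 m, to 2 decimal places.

Combined at 2.1 m: 10·log₁₀(10^(95.5/10)+10^(89.1/10)) = 96.396 dB SPL.
Then apply −20·log₁₀(14/2.1) = -16.478 dB → 79.92 dB SPL.

79.92 dB SPL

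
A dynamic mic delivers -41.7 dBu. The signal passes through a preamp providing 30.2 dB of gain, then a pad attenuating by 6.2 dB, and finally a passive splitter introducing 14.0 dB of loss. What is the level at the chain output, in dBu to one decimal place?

-31.7 dBu

Gain stages sum in dB:
-41.7 + 30.2 − 6.2 − 14.0 = -31.7 dBu.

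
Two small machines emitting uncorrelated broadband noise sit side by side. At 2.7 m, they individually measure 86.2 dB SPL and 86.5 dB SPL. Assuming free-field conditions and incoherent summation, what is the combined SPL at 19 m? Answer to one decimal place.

72.4 dB SPL

Combined at 2.7 m: 10·log₁₀(10^(86.2/10)+10^(86.5/10)) = 89.36 dB SPL.
Then apply −20·log₁₀(19/2.7) = -16.95 dB → 72.4 dB SPL.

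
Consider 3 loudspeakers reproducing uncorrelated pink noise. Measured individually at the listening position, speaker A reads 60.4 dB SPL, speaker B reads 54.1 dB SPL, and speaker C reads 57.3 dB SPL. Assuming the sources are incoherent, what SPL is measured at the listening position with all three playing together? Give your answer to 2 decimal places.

62.77 dB SPL

Add the sources as powers (linear), then convert back to dB:
L_total = 10·log₁₀(10^(60.4/10) + 10^(54.1/10) + 10^(57.3/10)) = 10·log₁₀(1891000) = 62.77 dB SPL.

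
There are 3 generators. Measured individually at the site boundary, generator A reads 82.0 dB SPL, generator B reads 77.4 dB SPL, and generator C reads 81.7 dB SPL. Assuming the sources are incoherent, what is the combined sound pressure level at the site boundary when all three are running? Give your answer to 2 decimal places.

Incoherent sources sum as intensities:
L_total = 10·log₁₀(10^(82.0/10) + 10^(77.4/10) + 10^(81.7/10)) = 10·log₁₀(361400000) = 85.58 dB SPL.

85.58 dB SPL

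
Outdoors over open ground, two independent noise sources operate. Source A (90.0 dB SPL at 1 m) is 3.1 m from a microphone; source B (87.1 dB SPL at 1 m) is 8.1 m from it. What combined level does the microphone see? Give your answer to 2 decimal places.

At the listener: L_A = 90.0 − 20·log₁₀(3.1) = 80.173 dB; L_B = 87.1 − 20·log₁₀(8.1) = 68.930 dB.
Combined: 10·log₁₀(10^(80.173/10)+10^(68.930/10)) = 80.49 dB SPL.

80.49 dB SPL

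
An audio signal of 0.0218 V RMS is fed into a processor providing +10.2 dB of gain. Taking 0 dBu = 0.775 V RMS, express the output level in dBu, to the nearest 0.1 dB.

-20.8 dBu

Input level: 20·log₁₀(0.0218/0.775) = -31.02 dBu.
Output: -31.02 + 10.2 = -20.8 dBu.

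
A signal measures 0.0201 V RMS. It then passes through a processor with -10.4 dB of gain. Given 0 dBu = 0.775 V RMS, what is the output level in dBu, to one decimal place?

Input level: 20·log₁₀(0.0201/0.775) = -31.72 dBu.
Output: -31.72 − 10.4 = -42.1 dBu.

-42.1 dBu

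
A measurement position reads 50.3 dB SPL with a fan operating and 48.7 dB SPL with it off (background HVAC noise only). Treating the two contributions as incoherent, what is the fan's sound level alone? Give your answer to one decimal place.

45.2 dB SPL

Background correction is a power subtraction:
L_src = 10·log₁₀(10^(50.3/10) − 10^(48.7/10)) = 10·log₁₀(33020) = 45.2 dB SPL.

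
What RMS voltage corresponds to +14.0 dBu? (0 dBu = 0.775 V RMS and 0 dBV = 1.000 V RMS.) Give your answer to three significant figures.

3.88 V

V = 0.775 V × 10^(+14.0/20).
= 0.775 × 5.012 = 3.88 V.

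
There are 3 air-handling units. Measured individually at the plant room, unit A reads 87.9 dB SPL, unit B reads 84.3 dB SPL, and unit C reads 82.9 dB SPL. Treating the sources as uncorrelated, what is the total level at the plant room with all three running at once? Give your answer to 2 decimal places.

90.34 dB SPL

Uncorrelated sources add in intensity (power), not in dB.
L_total = 10·log₁₀(10^(87.9/10) + 10^(84.3/10) + 10^(82.9/10)) = 10·log₁₀(1081000000) = 90.34 dB SPL.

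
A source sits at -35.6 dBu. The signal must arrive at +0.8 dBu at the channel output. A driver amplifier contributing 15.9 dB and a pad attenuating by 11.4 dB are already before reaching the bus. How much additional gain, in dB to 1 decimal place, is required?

31.9 dB

The required make-up gain is the shortfall in the dB sum.
G = +0.8 − (-35.6) − 15.9 + 11.4 = 31.9 dB.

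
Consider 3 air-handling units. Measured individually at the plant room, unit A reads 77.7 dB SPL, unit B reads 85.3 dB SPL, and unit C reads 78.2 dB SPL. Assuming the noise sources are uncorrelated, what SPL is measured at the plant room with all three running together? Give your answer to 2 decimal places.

Add the sources as powers (linear), then convert back to dB:
L_total = 10·log₁₀(10^(77.7/10) + 10^(85.3/10) + 10^(78.2/10)) = 10·log₁₀(463800000) = 86.66 dB SPL.

86.66 dB SPL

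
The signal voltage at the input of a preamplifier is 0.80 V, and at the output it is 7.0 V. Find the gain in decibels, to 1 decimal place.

Voltage ratio → dB uses the 20·log₁₀ form:
20·log₁₀(7.0/0.80) = 20·log₁₀(8.750) = 18.8 dB.

18.8 dB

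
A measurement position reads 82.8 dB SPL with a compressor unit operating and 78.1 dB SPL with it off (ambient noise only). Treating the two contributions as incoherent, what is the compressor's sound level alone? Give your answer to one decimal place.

81.0 dB SPL

Background correction is a power subtraction:
L_src = 10·log₁₀(10^(82.8/10) − 10^(78.1/10)) = 10·log₁₀(126000000) = 81.0 dB SPL.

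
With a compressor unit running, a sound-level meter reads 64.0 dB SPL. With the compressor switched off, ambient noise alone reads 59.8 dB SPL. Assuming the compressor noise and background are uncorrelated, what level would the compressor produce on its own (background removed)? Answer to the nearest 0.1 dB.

Background correction is a power subtraction:
L_src = 10·log₁₀(10^(64.0/10) − 10^(59.8/10)) = 10·log₁₀(1557000) = 61.9 dB SPL.

61.9 dB SPL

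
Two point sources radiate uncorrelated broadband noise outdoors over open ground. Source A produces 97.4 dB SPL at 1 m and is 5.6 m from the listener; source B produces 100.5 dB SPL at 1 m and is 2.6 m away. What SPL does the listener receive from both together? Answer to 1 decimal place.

At the listener: L_A = 97.4 − 20·log₁₀(5.6) = 82.44 dB; L_B = 100.5 − 20·log₁₀(2.6) = 92.20 dB.
Combined: 10·log₁₀(10^(82.44/10)+10^(92.20/10)) = 92.6 dB SPL.

92.6 dB SPL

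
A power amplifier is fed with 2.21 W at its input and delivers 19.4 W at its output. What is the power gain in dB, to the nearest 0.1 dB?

9.4 dB

Power is a power quantity, so gain = 10·log₁₀(P_out/P_in).
10·log₁₀(19.4/2.21) = 10·log₁₀(8.778) = 9.4 dB.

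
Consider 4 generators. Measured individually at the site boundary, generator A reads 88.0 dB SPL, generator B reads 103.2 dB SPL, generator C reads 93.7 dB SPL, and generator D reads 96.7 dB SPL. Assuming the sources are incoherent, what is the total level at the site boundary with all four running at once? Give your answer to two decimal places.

Uncorrelated sources add in intensity (power), not in dB.
L_total = 10·log₁₀(10^(88.0/10) + 10^(103.2/10) + 10^(93.7/10) + 10^(96.7/10)) = 10·log₁₀(28545000000) = 104.56 dB SPL.

104.56 dB SPL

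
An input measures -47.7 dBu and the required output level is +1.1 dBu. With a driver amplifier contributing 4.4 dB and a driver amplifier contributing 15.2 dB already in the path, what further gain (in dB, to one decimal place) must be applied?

The required make-up gain is the shortfall in the dB sum.
G = +1.1 − (-47.7) − 4.4 − 15.2 = 29.2 dB.

29.2 dB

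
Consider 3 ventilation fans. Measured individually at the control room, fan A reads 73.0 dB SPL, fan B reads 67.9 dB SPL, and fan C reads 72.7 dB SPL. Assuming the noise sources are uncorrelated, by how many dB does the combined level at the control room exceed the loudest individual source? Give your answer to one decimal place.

3.5 dB

Incoherent sources sum as intensities:
L_total = 10·log₁₀(10^(73.0/10) + 10^(67.9/10) + 10^(72.7/10)) = 76.51 dB SPL.
Excess over the loudest (73.0 dB): 76.51 − 73.0 = 3.5 dB.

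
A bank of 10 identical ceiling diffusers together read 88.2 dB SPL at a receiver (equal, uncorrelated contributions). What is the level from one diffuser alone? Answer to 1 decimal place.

78.2 dB SPL

10 equal incoherent sources add 10·log₁₀(10) = 10.00 dB over one source.
L_one = 88.2 − 10.00 = 78.2 dB SPL.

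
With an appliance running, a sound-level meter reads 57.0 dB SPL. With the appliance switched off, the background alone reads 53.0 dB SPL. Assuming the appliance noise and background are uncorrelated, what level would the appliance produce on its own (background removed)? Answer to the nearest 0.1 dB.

Background correction is a power subtraction:
L_src = 10·log₁₀(10^(57.0/10) − 10^(53.0/10)) = 10·log₁₀(301700) = 54.8 dB SPL.

54.8 dB SPL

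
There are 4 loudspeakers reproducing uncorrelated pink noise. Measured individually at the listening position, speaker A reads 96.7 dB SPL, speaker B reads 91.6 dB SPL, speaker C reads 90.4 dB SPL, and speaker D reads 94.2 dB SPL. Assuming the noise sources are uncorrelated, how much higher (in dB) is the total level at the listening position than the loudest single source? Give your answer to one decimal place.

Add the sources as powers (linear), then convert back to dB:
L_total = 10·log₁₀(10^(96.7/10) + 10^(91.6/10) + 10^(90.4/10) + 10^(94.2/10)) = 99.93 dB SPL.
Excess over the loudest (96.7 dB): 99.93 − 96.7 = 3.2 dB.

3.2 dB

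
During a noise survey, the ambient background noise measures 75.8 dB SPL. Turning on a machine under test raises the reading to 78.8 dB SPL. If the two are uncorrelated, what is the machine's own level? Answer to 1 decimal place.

75.8 dB SPL

Background correction is a power subtraction:
L_src = 10·log₁₀(10^(78.8/10) − 10^(75.8/10)) = 10·log₁₀(37840000) = 75.8 dB SPL.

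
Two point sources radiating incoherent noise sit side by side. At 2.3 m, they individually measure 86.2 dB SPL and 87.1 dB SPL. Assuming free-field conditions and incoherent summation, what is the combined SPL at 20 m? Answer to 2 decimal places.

Combined at 2.3 m: 10·log₁₀(10^(86.2/10)+10^(87.1/10)) = 89.684 dB SPL.
Then apply −20·log₁₀(20/2.3) = -18.786 dB → 70.90 dB SPL.

70.90 dB SPL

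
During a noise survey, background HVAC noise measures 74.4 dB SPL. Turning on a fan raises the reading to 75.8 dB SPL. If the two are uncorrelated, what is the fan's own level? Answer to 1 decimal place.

70.2 dB SPL

Subtract intensities: L_src = 10·log₁₀(10^(L_total/10) − 10^(L_bg/10)).
L_src = 10·log₁₀(10^(75.8/10) − 10^(74.4/10)) = 10·log₁₀(10480000) = 70.2 dB SPL.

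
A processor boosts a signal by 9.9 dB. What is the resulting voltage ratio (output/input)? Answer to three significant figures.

3.13

Voltage ratio = 10^(dB/20).
10^(9.9/20) = 10^(0.4950) = 3.13.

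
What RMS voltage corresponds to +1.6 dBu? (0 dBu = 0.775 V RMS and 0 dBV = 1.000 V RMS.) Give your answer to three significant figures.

0.932 V

V = 0.775 V × 10^(+1.6/20).
= 0.775 × 1.202 = 0.932 V.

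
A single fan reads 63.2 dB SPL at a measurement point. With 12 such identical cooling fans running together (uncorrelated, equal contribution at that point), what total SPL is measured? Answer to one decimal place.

74.0 dB SPL

12 equal incoherent sources raise the level by 10·log₁₀(12) = 10.79 dB.
L_total = 63.2 + 10.79 = 74.0 dB SPL.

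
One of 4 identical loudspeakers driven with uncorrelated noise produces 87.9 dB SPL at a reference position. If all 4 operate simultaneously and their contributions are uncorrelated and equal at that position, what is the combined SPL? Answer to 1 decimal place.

93.9 dB SPL

4 equal incoherent sources raise the level by 10·log₁₀(4) = 6.02 dB.
L_total = 87.9 + 6.02 = 93.9 dB SPL.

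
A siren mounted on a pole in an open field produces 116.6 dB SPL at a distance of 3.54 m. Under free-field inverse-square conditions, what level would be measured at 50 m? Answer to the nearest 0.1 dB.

93.6 dB SPL

Free-field point source: level drops by 20·log₁₀ of the distance ratio.
ΔL = −20·log₁₀(50/3.54) = -23.00 dB, so L₂ = 116.6 + (-23.00) = 93.6 dB SPL.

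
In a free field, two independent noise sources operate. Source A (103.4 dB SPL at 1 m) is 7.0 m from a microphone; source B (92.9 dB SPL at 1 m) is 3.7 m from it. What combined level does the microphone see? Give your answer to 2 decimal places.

At the listener: L_A = 103.4 − 20·log₁₀(7.0) = 86.498 dB; L_B = 92.9 − 20·log₁₀(3.7) = 81.536 dB.
Combined: 10·log₁₀(10^(86.498/10)+10^(81.536/10)) = 87.70 dB SPL.

87.70 dB SPL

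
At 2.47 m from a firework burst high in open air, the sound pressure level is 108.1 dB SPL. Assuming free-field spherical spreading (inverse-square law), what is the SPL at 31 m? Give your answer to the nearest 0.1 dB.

Free-field point source: level drops by 20·log₁₀ of the distance ratio.
ΔL = −20·log₁₀(31/2.47) = -21.97 dB, so L₂ = 108.1 + (-21.97) = 86.1 dB SPL.

86.1 dB SPL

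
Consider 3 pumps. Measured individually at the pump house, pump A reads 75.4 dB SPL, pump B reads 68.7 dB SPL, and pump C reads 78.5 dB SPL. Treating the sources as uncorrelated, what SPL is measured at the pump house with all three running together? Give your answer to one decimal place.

Uncorrelated sources add in intensity (power), not in dB.
L_total = 10·log₁₀(10^(75.4/10) + 10^(68.7/10) + 10^(78.5/10)) = 10·log₁₀(112900000) = 80.5 dB SPL.

80.5 dB SPL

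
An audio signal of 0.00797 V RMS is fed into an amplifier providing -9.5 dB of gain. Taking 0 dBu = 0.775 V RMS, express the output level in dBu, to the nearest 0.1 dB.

Input level: 20·log₁₀(0.00797/0.775) = -39.76 dBu.
Output: -39.76 − 9.5 = -49.3 dBu.

-49.3 dBu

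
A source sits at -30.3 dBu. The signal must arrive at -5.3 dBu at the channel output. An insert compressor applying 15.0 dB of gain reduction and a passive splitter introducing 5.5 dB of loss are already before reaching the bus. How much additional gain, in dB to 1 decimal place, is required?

45.5 dB

The required make-up gain is the shortfall in the dB sum.
G = -5.3 − (-30.3) + 15.0 + 5.5 = 45.5 dB.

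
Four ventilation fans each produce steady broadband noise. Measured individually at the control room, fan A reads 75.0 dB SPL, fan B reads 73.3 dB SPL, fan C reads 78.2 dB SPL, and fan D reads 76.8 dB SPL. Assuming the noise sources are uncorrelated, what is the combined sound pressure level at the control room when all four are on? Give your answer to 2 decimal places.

Incoherent sources sum as intensities:
L_total = 10·log₁₀(10^(75.0/10) + 10^(73.3/10) + 10^(78.2/10) + 10^(76.8/10)) = 10·log₁₀(166900000) = 82.23 dB SPL.

82.23 dB SPL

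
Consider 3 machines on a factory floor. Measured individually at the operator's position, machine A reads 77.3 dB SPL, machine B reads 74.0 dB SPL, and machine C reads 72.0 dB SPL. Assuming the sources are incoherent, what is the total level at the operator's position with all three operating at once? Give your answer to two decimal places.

Add the sources as powers (linear), then convert back to dB:
L_total = 10·log₁₀(10^(77.3/10) + 10^(74.0/10) + 10^(72.0/10)) = 10·log₁₀(94670000) = 79.76 dB SPL.

79.76 dB SPL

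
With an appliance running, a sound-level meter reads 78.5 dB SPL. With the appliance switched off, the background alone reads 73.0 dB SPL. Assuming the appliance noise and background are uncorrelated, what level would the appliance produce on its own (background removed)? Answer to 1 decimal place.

77.1 dB SPL

Subtract intensities: L_src = 10·log₁₀(10^(L_total/10) − 10^(L_bg/10)).
L_src = 10·log₁₀(10^(78.5/10) − 10^(73.0/10)) = 10·log₁₀(50840000) = 77.1 dB SPL.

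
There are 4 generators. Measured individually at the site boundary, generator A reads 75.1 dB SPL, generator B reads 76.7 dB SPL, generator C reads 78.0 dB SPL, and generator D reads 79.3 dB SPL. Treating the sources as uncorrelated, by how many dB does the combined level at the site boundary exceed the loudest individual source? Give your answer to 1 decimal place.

Add the sources as powers (linear), then convert back to dB:
L_total = 10·log₁₀(10^(75.1/10) + 10^(76.7/10) + 10^(78.0/10) + 10^(79.3/10)) = 83.57 dB SPL.
Excess over the loudest (79.3 dB): 83.57 − 79.3 = 4.3 dB.

4.3 dB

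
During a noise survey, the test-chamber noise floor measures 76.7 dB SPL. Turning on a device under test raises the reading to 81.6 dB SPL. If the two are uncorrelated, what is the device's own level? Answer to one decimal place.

79.9 dB SPL

Subtract intensities: L_src = 10·log₁₀(10^(L_total/10) − 10^(L_bg/10)).
L_src = 10·log₁₀(10^(81.6/10) − 10^(76.7/10)) = 10·log₁₀(97770000) = 79.9 dB SPL.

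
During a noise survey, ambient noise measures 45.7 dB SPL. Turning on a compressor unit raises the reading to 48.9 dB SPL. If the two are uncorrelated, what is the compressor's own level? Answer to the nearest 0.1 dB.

Subtract intensities: L_src = 10·log₁₀(10^(L_total/10) − 10^(L_bg/10)).
L_src = 10·log₁₀(10^(48.9/10) − 10^(45.7/10)) = 10·log₁₀(40470) = 46.1 dB SPL.

46.1 dB SPL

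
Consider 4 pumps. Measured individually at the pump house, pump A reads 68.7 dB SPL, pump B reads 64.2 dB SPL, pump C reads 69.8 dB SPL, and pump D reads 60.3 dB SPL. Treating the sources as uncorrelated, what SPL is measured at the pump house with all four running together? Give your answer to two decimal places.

Uncorrelated sources add in intensity (power), not in dB.
L_total = 10·log₁₀(10^(68.7/10) + 10^(64.2/10) + 10^(69.8/10) + 10^(60.3/10)) = 10·log₁₀(20660000) = 73.15 dB SPL.

73.15 dB SPL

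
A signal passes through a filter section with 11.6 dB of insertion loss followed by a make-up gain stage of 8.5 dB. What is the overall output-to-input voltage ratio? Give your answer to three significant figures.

Net gain = (−11.6) + 8.5 = -3.1 dB.
Voltage ratio = 10^(-3.1/20) = 0.700.

0.700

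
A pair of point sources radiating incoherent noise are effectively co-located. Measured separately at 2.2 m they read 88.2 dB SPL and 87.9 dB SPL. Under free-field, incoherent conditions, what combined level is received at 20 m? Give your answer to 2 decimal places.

71.89 dB SPL

Combined at 2.2 m: 10·log₁₀(10^(88.2/10)+10^(87.9/10)) = 91.063 dB SPL.
Then apply −20·log₁₀(20/2.2) = -19.172 dB → 71.89 dB SPL.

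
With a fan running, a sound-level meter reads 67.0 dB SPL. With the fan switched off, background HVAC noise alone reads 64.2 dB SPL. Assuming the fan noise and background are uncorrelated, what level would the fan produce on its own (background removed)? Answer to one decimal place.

63.8 dB SPL

Subtract intensities: L_src = 10·log₁₀(10^(L_total/10) − 10^(L_bg/10)).
L_src = 10·log₁₀(10^(67.0/10) − 10^(64.2/10)) = 10·log₁₀(2382000) = 63.8 dB SPL.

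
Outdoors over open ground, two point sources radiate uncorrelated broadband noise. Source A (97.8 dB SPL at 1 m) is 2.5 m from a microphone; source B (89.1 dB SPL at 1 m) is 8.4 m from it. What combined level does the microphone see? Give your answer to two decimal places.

89.89 dB SPL

At the listener: L_A = 97.8 − 20·log₁₀(2.5) = 89.841 dB; L_B = 89.1 − 20·log₁₀(8.4) = 70.614 dB.
Combined: 10·log₁₀(10^(89.841/10)+10^(70.614/10)) = 89.89 dB SPL.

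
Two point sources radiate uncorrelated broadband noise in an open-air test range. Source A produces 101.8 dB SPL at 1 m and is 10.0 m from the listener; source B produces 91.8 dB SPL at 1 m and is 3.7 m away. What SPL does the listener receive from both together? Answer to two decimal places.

84.18 dB SPL

At the listener: L_A = 101.8 − 20·log₁₀(10.0) = 81.800 dB; L_B = 91.8 − 20·log₁₀(3.7) = 80.436 dB.
Combined: 10·log₁₀(10^(81.800/10)+10^(80.436/10)) = 84.18 dB SPL.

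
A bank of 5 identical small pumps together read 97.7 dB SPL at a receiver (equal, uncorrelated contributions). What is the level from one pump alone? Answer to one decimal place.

5 equal incoherent sources add 10·log₁₀(5) = 6.99 dB over one source.
L_one = 97.7 − 6.99 = 90.7 dB SPL.

90.7 dB SPL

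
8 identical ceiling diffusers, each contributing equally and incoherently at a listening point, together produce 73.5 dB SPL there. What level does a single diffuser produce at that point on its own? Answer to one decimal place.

64.5 dB SPL

8 equal incoherent sources add 10·log₁₀(8) = 9.03 dB over one source.
L_one = 73.5 − 9.03 = 64.5 dB SPL.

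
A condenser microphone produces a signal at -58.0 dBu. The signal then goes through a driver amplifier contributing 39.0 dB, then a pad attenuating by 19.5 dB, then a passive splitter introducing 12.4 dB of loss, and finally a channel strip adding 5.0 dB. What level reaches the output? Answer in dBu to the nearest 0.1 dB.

-45.9 dBu

In dB, series stages simply add:
-58.0 + 39.0 − 19.5 − 12.4 + 5.0 = -45.9 dBu.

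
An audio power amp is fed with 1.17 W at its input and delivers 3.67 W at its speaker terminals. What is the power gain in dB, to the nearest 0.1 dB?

5.0 dB

Power ratio → dB uses the 10·log₁₀ form:
10·log₁₀(3.67/1.17) = 10·log₁₀(3.137) = 5.0 dB.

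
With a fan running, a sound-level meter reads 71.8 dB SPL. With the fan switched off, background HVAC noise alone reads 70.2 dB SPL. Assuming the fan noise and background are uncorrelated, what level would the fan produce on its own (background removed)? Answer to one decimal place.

Subtract intensities: L_src = 10·log₁₀(10^(L_total/10) − 10^(L_bg/10)).
L_src = 10·log₁₀(10^(71.8/10) − 10^(70.2/10)) = 10·log₁₀(4664000) = 66.7 dB SPL.

66.7 dB SPL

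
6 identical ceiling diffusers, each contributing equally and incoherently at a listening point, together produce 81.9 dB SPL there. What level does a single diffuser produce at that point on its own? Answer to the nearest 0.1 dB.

74.1 dB SPL

6 equal incoherent sources add 10·log₁₀(6) = 7.78 dB over one source.
L_one = 81.9 − 7.78 = 74.1 dB SPL.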